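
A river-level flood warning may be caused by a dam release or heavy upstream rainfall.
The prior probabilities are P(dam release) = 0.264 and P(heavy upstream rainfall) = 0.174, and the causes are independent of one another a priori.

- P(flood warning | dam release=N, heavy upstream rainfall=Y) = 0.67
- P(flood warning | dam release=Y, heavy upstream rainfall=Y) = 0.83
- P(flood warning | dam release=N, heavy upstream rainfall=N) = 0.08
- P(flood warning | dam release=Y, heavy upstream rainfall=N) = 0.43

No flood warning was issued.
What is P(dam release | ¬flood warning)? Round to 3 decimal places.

Numerator (weight on configurations with dam release): 0.124296 + 0.007809 = 0.132105
Normalizer over all consistent configurations: 0.92*0.736*0.826 + 0.33*0.736*0.174 + 0.57*0.264*0.826 + 0.17*0.264*0.174 = 0.733667
P(dam release | ¬flood warning) = 0.132105/0.733667 ≈ 0.180

P(dam release | ¬flood warning) ≈ 0.180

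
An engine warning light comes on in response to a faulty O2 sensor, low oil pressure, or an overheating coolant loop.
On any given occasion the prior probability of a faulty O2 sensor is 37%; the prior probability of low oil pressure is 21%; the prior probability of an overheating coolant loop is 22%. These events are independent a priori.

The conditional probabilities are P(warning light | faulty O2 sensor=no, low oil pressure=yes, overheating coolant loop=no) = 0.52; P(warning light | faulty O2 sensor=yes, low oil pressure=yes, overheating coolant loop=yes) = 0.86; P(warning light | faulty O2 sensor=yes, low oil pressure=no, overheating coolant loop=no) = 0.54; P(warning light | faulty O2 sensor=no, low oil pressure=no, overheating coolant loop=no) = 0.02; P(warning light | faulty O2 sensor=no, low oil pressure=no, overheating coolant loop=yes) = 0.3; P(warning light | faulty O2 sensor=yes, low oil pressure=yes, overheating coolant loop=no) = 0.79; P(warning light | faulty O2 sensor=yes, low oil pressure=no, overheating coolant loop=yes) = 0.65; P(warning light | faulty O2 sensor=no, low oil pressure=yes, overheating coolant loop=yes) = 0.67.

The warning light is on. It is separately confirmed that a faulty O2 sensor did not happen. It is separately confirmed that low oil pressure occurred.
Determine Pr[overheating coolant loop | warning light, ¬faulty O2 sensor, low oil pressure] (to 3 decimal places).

Pr[overheating coolant loop | warning light, ¬faulty O2 sensor, low oil pressure] ≈ 0.267

Sum P(warning light|·) weighted by the priors over both values of overheating coolant loop:
  P(warning light | ¬faulty O2 sensor, low oil pressure) = 0.52·0.78 + 0.67·0.22
        = 0.405600 + 0.147400 = 0.553000
Keeping only the overheating coolant loop-present terms gives 0.147400, so
  P(overheating coolant loop | warning light, ¬faulty O2 sensor, low oil pressure) = 0.147400 / 0.553000 ≈ 0.267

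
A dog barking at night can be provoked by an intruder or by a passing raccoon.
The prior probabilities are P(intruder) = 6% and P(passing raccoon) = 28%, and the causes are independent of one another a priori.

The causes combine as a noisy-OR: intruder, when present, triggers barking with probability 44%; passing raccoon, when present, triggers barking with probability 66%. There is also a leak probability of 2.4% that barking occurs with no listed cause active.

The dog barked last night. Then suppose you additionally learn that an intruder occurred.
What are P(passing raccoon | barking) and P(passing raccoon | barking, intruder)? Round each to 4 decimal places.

Under noisy-OR, P(barking | causes) = 1 − (1−0.024)·∏(1−qᵢ) over the active causes.
By total probability over the 4 (intruder, passing raccoon) configurations:
  P(barking) = 0.024×0.94×0.72 + 0.66816×0.94×0.28 + 0.45344×0.06×0.72 + 0.81417×0.06×0.28
        = 0.016243 + 0.175860 + 0.019589 + 0.013678 = 0.225370
The terms with passing raccoon present sum to 0.189538, so
  P(passing raccoon | barking) = 0.189538 / 0.225370 ≈ 0.8410

Now condition on the additional information:
Numerator (weight on configurations with passing raccoon): 0.81417·0.28 = 0.227968
Denominator P(barking | intruder): 0.45344·0.72 + 0.81417·0.28 = 0.554445
P(passing raccoon | barking, intruder) = 0.227968/0.554445 ≈ 0.4112

P(passing raccoon | barking) ≈ 0.8410; P(passing raccoon | barking, intruder) ≈ 0.4112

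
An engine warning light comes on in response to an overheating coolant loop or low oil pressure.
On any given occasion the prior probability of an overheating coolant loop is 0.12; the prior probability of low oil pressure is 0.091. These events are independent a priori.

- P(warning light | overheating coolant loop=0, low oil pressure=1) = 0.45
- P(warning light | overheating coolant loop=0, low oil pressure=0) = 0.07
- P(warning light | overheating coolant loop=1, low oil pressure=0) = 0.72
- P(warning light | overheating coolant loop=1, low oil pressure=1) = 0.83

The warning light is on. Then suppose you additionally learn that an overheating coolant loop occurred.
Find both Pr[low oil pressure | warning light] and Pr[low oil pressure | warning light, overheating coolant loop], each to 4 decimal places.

Enumerate the 4 (overheating coolant loop, low oil pressure) configurations and weight by the priors:
  P(warning light) = 0.07×0.88×0.909 + 0.45×0.88×0.091 + 0.72×0.12×0.909 + 0.83×0.12×0.091
        = 0.055994 + 0.036036 + 0.078538 + 0.009064 = 0.179632
Keeping only the low oil pressure-present terms gives 0.045100, so
  P(low oil pressure | warning light) = 0.045100 / 0.179632 ≈ 0.2511

With the extra evidence:
P(warning light | overheating coolant loop) = 0.72*0.909 + 0.83*0.091 = 0.654480 + 0.075530 = 0.730010
The low oil pressure-present share is 0.83*0.091 = 0.075530.
Hence the posterior is 0.075530/0.730010 ≈ 0.1035.

Pr[low oil pressure | warning light] ≈ 0.2511; Pr[low oil pressure | warning light, overheating coolant loop] ≈ 0.1035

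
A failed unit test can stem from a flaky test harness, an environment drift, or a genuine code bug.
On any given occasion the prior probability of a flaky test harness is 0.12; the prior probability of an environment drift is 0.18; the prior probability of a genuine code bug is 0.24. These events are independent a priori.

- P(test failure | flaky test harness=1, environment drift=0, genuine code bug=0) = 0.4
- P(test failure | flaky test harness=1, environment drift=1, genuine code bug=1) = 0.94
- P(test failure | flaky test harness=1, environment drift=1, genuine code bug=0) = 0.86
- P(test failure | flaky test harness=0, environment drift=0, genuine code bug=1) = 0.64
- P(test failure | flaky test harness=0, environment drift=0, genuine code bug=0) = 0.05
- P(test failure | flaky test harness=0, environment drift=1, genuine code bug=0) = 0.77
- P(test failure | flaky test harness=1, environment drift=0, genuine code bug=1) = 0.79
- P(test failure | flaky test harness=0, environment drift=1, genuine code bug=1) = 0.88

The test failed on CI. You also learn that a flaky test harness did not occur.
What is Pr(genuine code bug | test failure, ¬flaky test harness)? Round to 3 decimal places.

For the numerator, keep only genuine code bug=true terms: 0.125952 + 0.038016 = 0.163968
Normalizer over all consistent configurations: 0.05×0.82×0.76 + 0.64×0.82×0.24 + 0.77×0.18×0.76 + 0.88×0.18×0.24 = 0.300464
Posterior = 0.163968 / 0.300464 ≈ 0.546

Pr(genuine code bug | test failure, ¬flaky test harness) ≈ 0.546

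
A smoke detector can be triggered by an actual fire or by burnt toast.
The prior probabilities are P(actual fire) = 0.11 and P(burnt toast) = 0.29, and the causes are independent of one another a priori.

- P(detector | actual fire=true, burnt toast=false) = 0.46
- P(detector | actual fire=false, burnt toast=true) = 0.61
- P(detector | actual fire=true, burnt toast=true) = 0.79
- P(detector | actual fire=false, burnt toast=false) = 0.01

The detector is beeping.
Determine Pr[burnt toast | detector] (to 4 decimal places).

Pr[burnt toast | detector] ≈ 0.8122

Numerator (weight on configurations with burnt toast): 0.157441 + 0.025201 = 0.182642
Normalizer over all consistent configurations: 0.01*0.89*0.71 + 0.61*0.89*0.29 + 0.46*0.11*0.71 + 0.79*0.11*0.29 = 0.224887
Posterior = 0.182642 / 0.224887 ≈ 0.8122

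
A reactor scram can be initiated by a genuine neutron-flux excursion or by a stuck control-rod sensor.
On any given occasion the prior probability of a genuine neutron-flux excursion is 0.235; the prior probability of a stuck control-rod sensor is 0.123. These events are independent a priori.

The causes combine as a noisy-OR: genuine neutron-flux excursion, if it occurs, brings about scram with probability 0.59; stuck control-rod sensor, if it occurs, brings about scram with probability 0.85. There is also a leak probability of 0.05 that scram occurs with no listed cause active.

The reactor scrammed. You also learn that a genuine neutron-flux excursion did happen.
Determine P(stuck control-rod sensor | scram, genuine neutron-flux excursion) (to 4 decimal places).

Under noisy-OR, P(scram | causes) = 1 − (1−0.05)·∏(1−qᵢ) over the active causes.
P(scram | genuine neutron-flux excursion) = 0.6105*0.877 + 0.941575*0.123 = 0.535409 + 0.115814 = 0.651223
The stuck control-rod sensor-present share is 0.941575*0.123 = 0.115814.
So P(stuck control-rod sensor | scram, genuine neutron-flux excursion) = 0.115814/0.651223 ≈ 0.1778.

P(stuck control-rod sensor | scram, genuine neutron-flux excursion) ≈ 0.1778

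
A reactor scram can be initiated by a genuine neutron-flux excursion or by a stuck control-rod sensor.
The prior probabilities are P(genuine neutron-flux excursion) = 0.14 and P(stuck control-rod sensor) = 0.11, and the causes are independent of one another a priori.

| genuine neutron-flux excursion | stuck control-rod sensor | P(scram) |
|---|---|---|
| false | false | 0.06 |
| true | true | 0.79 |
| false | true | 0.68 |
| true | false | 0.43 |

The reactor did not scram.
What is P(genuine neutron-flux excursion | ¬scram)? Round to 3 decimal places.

By total probability over the 4 (genuine neutron-flux excursion, stuck control-rod sensor) configurations:
  P(¬scram) = 0.94·0.86·0.89 + 0.32·0.86·0.11 + 0.57·0.14·0.89 + 0.21·0.14·0.11
        = 0.719476 + 0.030272 + 0.071022 + 0.003234 = 0.824004
Keeping only the genuine neutron-flux excursion-present terms gives 0.074256, so
  P(genuine neutron-flux excursion | ¬scram) = 0.074256 / 0.824004 ≈ 0.090

P(genuine neutron-flux excursion | ¬scram) ≈ 0.090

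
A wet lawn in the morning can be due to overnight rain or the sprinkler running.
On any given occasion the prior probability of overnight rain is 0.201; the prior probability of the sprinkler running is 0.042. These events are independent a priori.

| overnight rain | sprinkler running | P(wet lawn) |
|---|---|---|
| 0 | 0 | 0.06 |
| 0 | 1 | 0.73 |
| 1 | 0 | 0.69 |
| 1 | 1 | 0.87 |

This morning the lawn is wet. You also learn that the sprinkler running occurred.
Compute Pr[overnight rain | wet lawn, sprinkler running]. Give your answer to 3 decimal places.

Pr[overnight rain | wet lawn, sprinkler running] ≈ 0.231

Enumerate both values of overnight rain and weight by the priors:
  P(wet lawn | sprinkler running) = 0.73*0.799 + 0.87*0.201
        = 0.583270 + 0.174870 = 0.758140
Keeping only the overnight rain-present terms gives 0.174870, so
  P(overnight rain | wet lawn, sprinkler running) = 0.174870 / 0.758140 ≈ 0.231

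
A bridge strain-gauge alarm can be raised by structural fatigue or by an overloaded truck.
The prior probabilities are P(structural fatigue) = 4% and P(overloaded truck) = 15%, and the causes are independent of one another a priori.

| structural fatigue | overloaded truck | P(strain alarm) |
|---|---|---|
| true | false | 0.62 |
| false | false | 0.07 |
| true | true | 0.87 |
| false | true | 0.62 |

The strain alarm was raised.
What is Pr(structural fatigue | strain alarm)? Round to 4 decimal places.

Pr(structural fatigue | strain alarm) ≈ 0.1523

For the numerator, keep only structural fatigue=true terms: 0.021080 + 0.005220 = 0.026300
Normalizer over all consistent configurations: 0.07×0.96×0.85 + 0.62×0.96×0.15 + 0.62×0.04×0.85 + 0.87×0.04×0.15 = 0.172700
P(structural fatigue | strain alarm) = 0.026300/0.172700 ≈ 0.1523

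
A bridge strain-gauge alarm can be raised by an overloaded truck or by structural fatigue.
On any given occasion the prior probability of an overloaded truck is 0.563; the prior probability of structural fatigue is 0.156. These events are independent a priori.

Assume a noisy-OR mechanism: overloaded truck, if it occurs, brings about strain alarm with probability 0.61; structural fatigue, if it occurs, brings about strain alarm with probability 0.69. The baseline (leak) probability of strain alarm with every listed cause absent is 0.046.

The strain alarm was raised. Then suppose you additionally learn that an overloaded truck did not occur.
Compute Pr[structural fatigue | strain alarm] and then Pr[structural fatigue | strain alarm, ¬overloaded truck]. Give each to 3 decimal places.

Under noisy-OR, P(strain alarm | causes) = 1 − (1−0.046)·∏(1−qᵢ) over the active causes.
Weight on structural fatigue=true, given the evidence: 0.048011 + 0.077698 = 0.125709
Normalizer over all consistent configurations: 0.046*0.437*0.844 + 0.70426*0.437*0.156 + 0.62794*0.563*0.844 + 0.884661*0.563*0.156 = 0.441055
Posterior = 0.125709 / 0.441055 ≈ 0.285

Now condition on the additional information:
Numerator (weight on configurations with structural fatigue): 0.70426·0.156 = 0.109865
Denominator P(strain alarm | ¬overloaded truck): 0.046·0.844 + 0.70426·0.156 = 0.148689
P(structural fatigue | strain alarm, ¬overloaded truck) = 0.109865/0.148689 ≈ 0.739
Ruling out overloaded truck raises the posterior on structural fatigue — the flip side of explaining away.

Pr[structural fatigue | strain alarm] ≈ 0.285; Pr[structural fatigue | strain alarm, ¬overloaded truck] ≈ 0.739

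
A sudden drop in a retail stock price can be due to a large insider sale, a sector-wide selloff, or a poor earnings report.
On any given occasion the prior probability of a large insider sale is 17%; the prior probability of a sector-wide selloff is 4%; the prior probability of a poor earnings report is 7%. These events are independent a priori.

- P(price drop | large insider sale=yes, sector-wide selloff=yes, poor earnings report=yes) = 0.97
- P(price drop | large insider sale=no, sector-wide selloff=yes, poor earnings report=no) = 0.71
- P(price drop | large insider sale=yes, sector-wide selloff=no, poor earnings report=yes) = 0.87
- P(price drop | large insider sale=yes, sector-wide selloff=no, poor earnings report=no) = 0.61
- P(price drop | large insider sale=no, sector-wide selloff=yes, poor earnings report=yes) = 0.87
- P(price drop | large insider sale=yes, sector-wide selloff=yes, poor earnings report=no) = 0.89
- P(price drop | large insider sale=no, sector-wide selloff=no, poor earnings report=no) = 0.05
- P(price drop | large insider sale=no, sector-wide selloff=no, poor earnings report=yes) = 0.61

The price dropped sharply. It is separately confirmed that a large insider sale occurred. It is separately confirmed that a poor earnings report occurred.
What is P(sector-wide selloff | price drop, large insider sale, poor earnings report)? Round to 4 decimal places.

P(sector-wide selloff | price drop, large insider sale, poor earnings report) ≈ 0.0444

P(price drop | large insider sale, poor earnings report) = 0.87·0.96 + 0.97·0.04 = 0.835200 + 0.038800 = 0.874000
Of this, 0.038800 comes from 0.97·0.04 (the sector-wide selloff=true cases).
Hence the posterior is 0.038800/0.874000 ≈ 0.0444.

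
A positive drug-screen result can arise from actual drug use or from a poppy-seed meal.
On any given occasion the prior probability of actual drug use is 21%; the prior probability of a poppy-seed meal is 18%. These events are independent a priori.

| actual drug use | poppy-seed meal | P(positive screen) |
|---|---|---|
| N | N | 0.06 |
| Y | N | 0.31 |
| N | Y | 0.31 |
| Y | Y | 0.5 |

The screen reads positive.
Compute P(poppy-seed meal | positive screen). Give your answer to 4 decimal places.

P(poppy-seed meal | positive screen) ≈ 0.4057

P(positive screen) = 0.06*0.79*0.82 + 0.31*0.79*0.18 + 0.31*0.21*0.82 + 0.5*0.21*0.18 = 0.038868 + 0.044082 + 0.053382 + 0.018900 = 0.155232
Of this, 0.062982 comes from 0.044082 + 0.018900 (the poppy-seed meal=true cases).
So P(poppy-seed meal | positive screen) = 0.062982/0.155232 ≈ 0.4057.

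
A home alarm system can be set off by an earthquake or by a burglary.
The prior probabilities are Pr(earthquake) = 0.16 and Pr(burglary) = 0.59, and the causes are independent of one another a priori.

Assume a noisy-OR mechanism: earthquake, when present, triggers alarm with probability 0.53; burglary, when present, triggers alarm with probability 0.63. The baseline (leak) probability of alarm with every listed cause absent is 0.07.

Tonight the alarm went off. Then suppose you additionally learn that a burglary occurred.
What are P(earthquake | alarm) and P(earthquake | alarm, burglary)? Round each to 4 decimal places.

P(earthquake | alarm) ≈ 0.2495; P(earthquake | alarm, burglary) ≈ 0.1958

Under noisy-OR, P(alarm | causes) = 1 − (1−0.07)·∏(1−qᵢ) over the active causes.
Enumerate the 4 (earthquake, burglary) configurations and weight by the priors:
  P(alarm) = 0.07×0.84×0.41 + 0.6559×0.84×0.59 + 0.5629×0.16×0.41 + 0.838273×0.16×0.59
        = 0.024108 + 0.325064 + 0.036926 + 0.079133 = 0.465231
Configurations with earthquake contribute 0.116059, so
  P(earthquake | alarm) = 0.116059 / 0.465231 ≈ 0.2495

Now also conditioning on burglary=true:
P(alarm | burglary) = 0.6559*0.84 + 0.838273*0.16 = 0.550956 + 0.134124 = 0.685080
Of this, 0.134124 comes from 0.838273*0.16 (the earthquake=true cases).
So P(earthquake | alarm, burglary) = 0.134124/0.685080 ≈ 0.1958.
Conditioning on burglary lowers the posterior on earthquake: the classic explaining-away effect in a common-effect structure.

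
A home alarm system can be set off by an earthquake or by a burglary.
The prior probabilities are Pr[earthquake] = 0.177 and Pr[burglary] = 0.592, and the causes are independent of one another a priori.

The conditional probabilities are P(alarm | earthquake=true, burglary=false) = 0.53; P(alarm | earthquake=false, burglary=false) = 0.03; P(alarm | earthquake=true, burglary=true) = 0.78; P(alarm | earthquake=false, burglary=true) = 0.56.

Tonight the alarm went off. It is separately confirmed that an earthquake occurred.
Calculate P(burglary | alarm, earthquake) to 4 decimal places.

Numerator (weight on configurations with burglary): 0.78·0.592 = 0.461760
Denominator P(alarm | earthquake): 0.53·0.408 + 0.78·0.592 = 0.678000
Posterior = 0.461760 / 0.678000 ≈ 0.6811

P(burglary | alarm, earthquake) ≈ 0.6811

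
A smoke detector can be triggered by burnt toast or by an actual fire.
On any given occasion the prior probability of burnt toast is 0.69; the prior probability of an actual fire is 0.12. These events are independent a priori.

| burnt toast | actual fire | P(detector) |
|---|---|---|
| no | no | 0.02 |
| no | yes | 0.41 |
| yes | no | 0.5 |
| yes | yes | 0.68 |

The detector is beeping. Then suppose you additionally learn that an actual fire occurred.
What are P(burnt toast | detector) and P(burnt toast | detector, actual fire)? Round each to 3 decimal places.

Weight on burnt toast=true, given the evidence: 0.303600 + 0.056304 = 0.359904
Normalizer over all consistent configurations: 0.02×0.31×0.88 + 0.41×0.31×0.12 + 0.5×0.69×0.88 + 0.68×0.69×0.12 = 0.380612
Posterior = 0.359904 / 0.380612 ≈ 0.946

Now condition on the additional information:
P(detector | actual fire) = 0.41*0.31 + 0.68*0.69 = 0.127100 + 0.469200 = 0.596300
The burnt toast-present share is 0.68*0.69 = 0.469200.
P(burnt toast | detector, actual fire) = 0.469200 / 0.596300 ≈ 0.787
This is intercausal reasoning (explaining away): once actual fire accounts for the detector, burnt toast becomes less likely.

P(burnt toast | detector) ≈ 0.946; P(burnt toast | detector, actual fire) ≈ 0.787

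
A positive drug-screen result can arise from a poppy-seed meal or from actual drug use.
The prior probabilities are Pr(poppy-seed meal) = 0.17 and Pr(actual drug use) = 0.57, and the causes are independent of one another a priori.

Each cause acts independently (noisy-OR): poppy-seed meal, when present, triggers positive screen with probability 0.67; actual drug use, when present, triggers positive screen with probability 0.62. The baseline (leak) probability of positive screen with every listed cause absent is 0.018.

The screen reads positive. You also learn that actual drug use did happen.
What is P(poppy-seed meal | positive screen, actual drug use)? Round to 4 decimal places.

P(poppy-seed meal | positive screen, actual drug use) ≈ 0.2227

Under noisy-OR, P(positive screen | causes) = 1 − (1−0.018)·∏(1−qᵢ) over the active causes.
P(positive screen | actual drug use) = 0.62684·0.83 + 0.876857·0.17 = 0.520277 + 0.149066 = 0.669343
Of this, 0.149066 comes from 0.876857·0.17 (the poppy-seed meal=true cases).
P(poppy-seed meal | positive screen, actual drug use) = 0.149066 / 0.669343 ≈ 0.2227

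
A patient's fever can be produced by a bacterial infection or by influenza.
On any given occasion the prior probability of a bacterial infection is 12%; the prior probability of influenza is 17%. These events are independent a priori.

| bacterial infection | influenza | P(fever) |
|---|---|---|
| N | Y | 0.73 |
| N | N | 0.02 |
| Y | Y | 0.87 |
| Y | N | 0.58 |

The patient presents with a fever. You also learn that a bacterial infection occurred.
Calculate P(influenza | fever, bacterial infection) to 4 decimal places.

For the numerator, keep only influenza=true terms: 0.87*0.17 = 0.147900
The normalizing constant is 0.58*0.83 + 0.87*0.17 = 0.629300
Posterior = 0.147900 / 0.629300 ≈ 0.2350

P(influenza | fever, bacterial infection) ≈ 0.2350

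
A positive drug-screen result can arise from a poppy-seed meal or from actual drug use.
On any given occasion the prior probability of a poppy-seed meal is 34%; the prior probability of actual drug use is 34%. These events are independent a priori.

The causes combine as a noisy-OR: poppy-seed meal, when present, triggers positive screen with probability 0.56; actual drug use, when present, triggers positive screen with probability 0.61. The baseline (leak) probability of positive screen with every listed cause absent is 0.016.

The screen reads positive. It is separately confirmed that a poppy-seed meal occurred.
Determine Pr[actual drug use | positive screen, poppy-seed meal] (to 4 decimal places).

Pr[actual drug use | positive screen, poppy-seed meal] ≈ 0.4302

Under noisy-OR, P(positive screen | causes) = 1 − (1−0.016)·∏(1−qᵢ) over the active causes.
Enumerate both values of actual drug use and weight by the priors:
  P(positive screen | poppy-seed meal) = 0.56704×0.66 + 0.831146×0.34
        = 0.374246 + 0.282590 = 0.656836
Configurations with actual drug use contribute 0.282590, so
  P(actual drug use | positive screen, poppy-seed meal) = 0.282590 / 0.656836 ≈ 0.4302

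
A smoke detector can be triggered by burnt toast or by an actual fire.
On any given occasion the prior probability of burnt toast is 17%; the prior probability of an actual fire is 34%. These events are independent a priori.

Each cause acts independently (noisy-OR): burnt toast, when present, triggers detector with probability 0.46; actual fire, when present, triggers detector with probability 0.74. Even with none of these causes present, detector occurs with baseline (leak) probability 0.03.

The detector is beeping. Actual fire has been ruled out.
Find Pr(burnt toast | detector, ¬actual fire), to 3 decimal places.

Under noisy-OR, P(detector | causes) = 1 − (1−0.03)·∏(1−qᵢ) over the active causes.
Sum P(detector|·) weighted by the priors over both values of burnt toast:
  P(detector | ¬actual fire) = 0.03·0.83 + 0.4762·0.17
        = 0.024900 + 0.080954 = 0.105854
Keeping only the burnt toast-present terms gives 0.080954, so
  P(burnt toast | detector, ¬actual fire) = 0.080954 / 0.105854 ≈ 0.765

Pr(burnt toast | detector, ¬actual fire) ≈ 0.765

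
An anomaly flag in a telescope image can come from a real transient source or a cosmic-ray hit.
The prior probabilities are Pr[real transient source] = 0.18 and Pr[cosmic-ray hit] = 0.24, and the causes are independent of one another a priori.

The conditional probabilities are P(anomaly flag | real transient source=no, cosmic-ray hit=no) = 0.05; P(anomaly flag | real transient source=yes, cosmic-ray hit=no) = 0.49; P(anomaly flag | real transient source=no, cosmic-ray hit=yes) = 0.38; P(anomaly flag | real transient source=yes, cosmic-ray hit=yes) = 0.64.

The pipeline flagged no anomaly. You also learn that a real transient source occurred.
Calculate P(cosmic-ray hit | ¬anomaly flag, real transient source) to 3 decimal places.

Numerator (weight on configurations with cosmic-ray hit): 0.36·0.24 = 0.086400
The normalizing constant is 0.51·0.76 + 0.36·0.24 = 0.474000
P(cosmic-ray hit | ¬anomaly flag, real transient source) = 0.086400/0.474000 ≈ 0.182

P(cosmic-ray hit | ¬anomaly flag, real transient source) ≈ 0.182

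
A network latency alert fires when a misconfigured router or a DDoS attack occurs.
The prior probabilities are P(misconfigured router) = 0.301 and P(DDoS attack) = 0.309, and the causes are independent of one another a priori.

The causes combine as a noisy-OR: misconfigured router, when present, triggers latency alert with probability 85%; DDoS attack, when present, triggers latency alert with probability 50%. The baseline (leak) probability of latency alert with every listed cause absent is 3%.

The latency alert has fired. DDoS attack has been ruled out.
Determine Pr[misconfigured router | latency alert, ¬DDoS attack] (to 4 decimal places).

Under noisy-OR, P(latency alert | causes) = 1 − (1−0.03)·∏(1−qᵢ) over the active causes.
Weight on misconfigured router=true, given the evidence: 0.8545·0.301 = 0.257205
Normalizer over all consistent configurations: 0.03·0.699 + 0.8545·0.301 = 0.278175
P(misconfigured router | latency alert, ¬DDoS attack) = 0.257205/0.278175 ≈ 0.9246

Pr[misconfigured router | latency alert, ¬DDoS attack] ≈ 0.9246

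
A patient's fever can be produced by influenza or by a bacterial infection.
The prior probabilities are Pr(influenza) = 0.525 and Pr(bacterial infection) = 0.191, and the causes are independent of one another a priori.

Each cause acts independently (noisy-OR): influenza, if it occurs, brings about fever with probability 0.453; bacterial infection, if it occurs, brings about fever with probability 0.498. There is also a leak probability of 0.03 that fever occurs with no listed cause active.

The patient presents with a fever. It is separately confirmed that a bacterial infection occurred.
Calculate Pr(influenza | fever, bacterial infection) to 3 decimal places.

Pr(influenza | fever, bacterial infection) ≈ 0.612

Under noisy-OR, P(fever | causes) = 1 − (1−0.03)·∏(1−qᵢ) over the active causes.
By total probability over both values of influenza:
  P(fever | bacterial infection) = 0.51306*0.475 + 0.733644*0.525
        = 0.243703 + 0.385163 = 0.628866
The terms with influenza present sum to 0.385163, so
  P(influenza | fever, bacterial infection) = 0.385163 / 0.628866 ≈ 0.612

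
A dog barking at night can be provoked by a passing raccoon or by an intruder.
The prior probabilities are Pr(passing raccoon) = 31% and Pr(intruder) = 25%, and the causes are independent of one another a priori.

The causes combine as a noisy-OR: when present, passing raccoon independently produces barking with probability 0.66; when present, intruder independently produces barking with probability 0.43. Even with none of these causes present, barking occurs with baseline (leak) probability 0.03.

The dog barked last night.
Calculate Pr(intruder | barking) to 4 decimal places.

Under noisy-OR, P(barking | causes) = 1 − (1−0.03)·∏(1−qᵢ) over the active causes.
P(barking) = 0.03*0.69*0.75 + 0.4471*0.69*0.25 + 0.6702*0.31*0.75 + 0.812014*0.31*0.25 = 0.015525 + 0.077125 + 0.155822 + 0.062931 = 0.311403
The intruder-present share is 0.077125 + 0.062931 = 0.140056.
Hence the posterior is 0.140056/0.311403 ≈ 0.4498.

Pr(intruder | barking) ≈ 0.4498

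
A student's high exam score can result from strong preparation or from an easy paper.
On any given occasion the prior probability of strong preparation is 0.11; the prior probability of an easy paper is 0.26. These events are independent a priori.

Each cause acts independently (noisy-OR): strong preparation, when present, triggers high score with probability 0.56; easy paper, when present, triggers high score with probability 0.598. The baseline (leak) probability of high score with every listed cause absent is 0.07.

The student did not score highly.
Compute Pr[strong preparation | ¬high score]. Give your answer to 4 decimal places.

Pr[strong preparation | ¬high score] ≈ 0.0516

Under noisy-OR, P(high score | causes) = 1 − (1−0.07)·∏(1−qᵢ) over the active causes.
Numerator (weight on configurations with strong preparation): 0.033309 + 0.004705 = 0.038014
Denominator P(¬high score): 0.93×0.89×0.74 + 0.37386×0.89×0.26 + 0.4092×0.11×0.74 + 0.164498×0.11×0.26 = 0.737023
Posterior = 0.038014 / 0.737023 ≈ 0.0516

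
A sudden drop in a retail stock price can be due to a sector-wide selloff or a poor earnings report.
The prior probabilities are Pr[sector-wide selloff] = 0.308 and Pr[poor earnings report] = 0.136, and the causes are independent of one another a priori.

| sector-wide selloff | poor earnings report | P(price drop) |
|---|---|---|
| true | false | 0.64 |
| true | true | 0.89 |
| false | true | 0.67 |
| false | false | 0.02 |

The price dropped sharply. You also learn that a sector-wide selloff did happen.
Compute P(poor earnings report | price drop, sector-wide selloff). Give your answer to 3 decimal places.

For the numerator, keep only poor earnings report=true terms: 0.89·0.136 = 0.121040
Normalizer over all consistent configurations: 0.64·0.864 + 0.89·0.136 = 0.674000
P(poor earnings report | price drop, sector-wide selloff) = 0.121040/0.674000 ≈ 0.180

P(poor earnings report | price drop, sector-wide selloff) ≈ 0.180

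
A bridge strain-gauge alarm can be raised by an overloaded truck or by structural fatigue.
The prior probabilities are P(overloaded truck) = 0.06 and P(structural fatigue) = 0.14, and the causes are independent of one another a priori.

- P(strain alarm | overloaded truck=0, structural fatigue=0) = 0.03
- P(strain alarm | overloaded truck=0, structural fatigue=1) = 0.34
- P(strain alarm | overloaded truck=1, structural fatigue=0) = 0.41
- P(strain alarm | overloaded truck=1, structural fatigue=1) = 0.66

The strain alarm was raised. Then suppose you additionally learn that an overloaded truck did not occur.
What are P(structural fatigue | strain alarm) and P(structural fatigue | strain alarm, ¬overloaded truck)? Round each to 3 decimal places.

P(structural fatigue | strain alarm) ≈ 0.525; P(structural fatigue | strain alarm, ¬overloaded truck) ≈ 0.649

By total probability over the 4 (overloaded truck, structural fatigue) configurations:
  P(strain alarm) = 0.03·0.94·0.86 + 0.34·0.94·0.14 + 0.41·0.06·0.86 + 0.66·0.06·0.14
        = 0.024252 + 0.044744 + 0.021156 + 0.005544 = 0.095696
Configurations with structural fatigue contribute 0.050288, so
  P(structural fatigue | strain alarm) = 0.050288 / 0.095696 ≈ 0.525

With the extra evidence:
P(strain alarm | ¬overloaded truck) = 0.03*0.86 + 0.34*0.14 = 0.025800 + 0.047600 = 0.073400
The structural fatigue-present share is 0.34*0.14 = 0.047600.
So P(structural fatigue | strain alarm, ¬overloaded truck) = 0.047600/0.073400 ≈ 0.649.
With overloaded truck excluded, structural fatigue must carry more of the explanatory weight for the strain alarm.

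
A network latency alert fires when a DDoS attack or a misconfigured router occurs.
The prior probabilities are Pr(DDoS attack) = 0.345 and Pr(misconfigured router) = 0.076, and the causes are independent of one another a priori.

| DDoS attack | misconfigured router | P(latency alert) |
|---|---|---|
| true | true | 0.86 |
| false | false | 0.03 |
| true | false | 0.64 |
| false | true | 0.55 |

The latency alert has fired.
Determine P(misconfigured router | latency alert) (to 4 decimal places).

P(latency alert) = 0.03·0.655·0.924 + 0.55·0.655·0.076 + 0.64·0.345·0.924 + 0.86·0.345·0.076 = 0.018157 + 0.027379 + 0.204019 + 0.022549 = 0.272104
The misconfigured router-present share is 0.027379 + 0.022549 = 0.049928.
P(misconfigured router | latency alert) = 0.049928 / 0.272104 ≈ 0.1835

P(misconfigured router | latency alert) ≈ 0.1835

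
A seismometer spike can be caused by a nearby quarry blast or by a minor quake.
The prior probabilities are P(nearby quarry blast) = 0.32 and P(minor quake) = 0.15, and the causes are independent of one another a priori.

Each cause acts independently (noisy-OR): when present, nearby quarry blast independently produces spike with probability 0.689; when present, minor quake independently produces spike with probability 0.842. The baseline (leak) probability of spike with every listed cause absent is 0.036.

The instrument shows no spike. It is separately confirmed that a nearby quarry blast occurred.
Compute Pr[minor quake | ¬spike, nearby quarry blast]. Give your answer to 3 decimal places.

Under noisy-OR, P(spike | causes) = 1 − (1−0.036)·∏(1−qᵢ) over the active causes.
P(¬spike | nearby quarry blast) = 0.299804×0.85 + 0.047369×0.15 = 0.254833 + 0.007105 = 0.261938
Restricting to configurations with minor quake present: 0.047369×0.15 = 0.007105.
P(minor quake | ¬spike, nearby quarry blast) = 0.007105 / 0.261938 ≈ 0.027

Pr[minor quake | ¬spike, nearby quarry blast] ≈ 0.027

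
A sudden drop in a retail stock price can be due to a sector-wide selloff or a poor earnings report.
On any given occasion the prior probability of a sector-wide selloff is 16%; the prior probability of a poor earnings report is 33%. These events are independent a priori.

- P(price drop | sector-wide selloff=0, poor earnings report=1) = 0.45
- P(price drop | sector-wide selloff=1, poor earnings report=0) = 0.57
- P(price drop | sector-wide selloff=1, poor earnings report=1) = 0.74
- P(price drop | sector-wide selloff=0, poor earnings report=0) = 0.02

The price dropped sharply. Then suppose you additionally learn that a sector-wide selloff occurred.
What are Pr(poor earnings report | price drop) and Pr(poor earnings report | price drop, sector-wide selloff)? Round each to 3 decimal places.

Numerator (weight on configurations with poor earnings report): 0.124740 + 0.039072 = 0.163812
Denominator P(price drop): 0.02*0.84*0.67 + 0.45*0.84*0.33 + 0.57*0.16*0.67 + 0.74*0.16*0.33 = 0.236172
P(poor earnings report | price drop) = 0.163812/0.236172 ≈ 0.694

Now condition on the additional information:
Numerator (weight on configurations with poor earnings report): 0.74·0.33 = 0.244200
Denominator P(price drop | sector-wide selloff): 0.57·0.67 + 0.74·0.33 = 0.626100
P(poor earnings report | price drop, sector-wide selloff) = 0.244200/0.626100 ≈ 0.390
Conditioning on sector-wide selloff lowers the posterior on poor earnings report: the classic explaining-away effect in a common-effect structure.

Pr(poor earnings report | price drop) ≈ 0.694; Pr(poor earnings report | price drop, sector-wide selloff) ≈ 0.390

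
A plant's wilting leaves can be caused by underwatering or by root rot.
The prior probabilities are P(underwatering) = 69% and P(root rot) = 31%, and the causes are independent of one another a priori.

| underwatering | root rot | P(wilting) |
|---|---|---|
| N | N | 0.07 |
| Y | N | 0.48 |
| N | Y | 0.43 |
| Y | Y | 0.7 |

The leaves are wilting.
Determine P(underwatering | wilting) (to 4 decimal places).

P(underwatering | wilting) ≈ 0.8705

P(wilting) = 0.07×0.31×0.69 + 0.43×0.31×0.31 + 0.48×0.69×0.69 + 0.7×0.69×0.31 = 0.014973 + 0.041323 + 0.228528 + 0.149730 = 0.434554
The underwatering-present share is 0.228528 + 0.149730 = 0.378258.
P(underwatering | wilting) = 0.378258 / 0.434554 ≈ 0.8705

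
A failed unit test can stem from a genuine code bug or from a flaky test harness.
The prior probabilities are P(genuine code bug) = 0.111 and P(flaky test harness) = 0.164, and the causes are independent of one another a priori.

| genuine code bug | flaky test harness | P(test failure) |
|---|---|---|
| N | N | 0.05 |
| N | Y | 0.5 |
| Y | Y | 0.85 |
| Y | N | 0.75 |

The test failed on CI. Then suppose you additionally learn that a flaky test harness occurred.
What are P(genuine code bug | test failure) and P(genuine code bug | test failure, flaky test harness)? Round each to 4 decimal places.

P(genuine code bug | test failure) ≈ 0.4360; P(genuine code bug | test failure, flaky test harness) ≈ 0.1751

Numerator (weight on configurations with genuine code bug): 0.069597 + 0.015473 = 0.085070
Normalizer over all consistent configurations: 0.05*0.889*0.836 + 0.5*0.889*0.164 + 0.75*0.111*0.836 + 0.85*0.111*0.164 = 0.195128
P(genuine code bug | test failure) = 0.085070/0.195128 ≈ 0.4360

With the extra evidence:
Numerator (weight on configurations with genuine code bug): 0.85*0.111 = 0.094350
Normalizer over all consistent configurations: 0.5*0.889 + 0.85*0.111 = 0.538850
Posterior = 0.094350 / 0.538850 ≈ 0.1751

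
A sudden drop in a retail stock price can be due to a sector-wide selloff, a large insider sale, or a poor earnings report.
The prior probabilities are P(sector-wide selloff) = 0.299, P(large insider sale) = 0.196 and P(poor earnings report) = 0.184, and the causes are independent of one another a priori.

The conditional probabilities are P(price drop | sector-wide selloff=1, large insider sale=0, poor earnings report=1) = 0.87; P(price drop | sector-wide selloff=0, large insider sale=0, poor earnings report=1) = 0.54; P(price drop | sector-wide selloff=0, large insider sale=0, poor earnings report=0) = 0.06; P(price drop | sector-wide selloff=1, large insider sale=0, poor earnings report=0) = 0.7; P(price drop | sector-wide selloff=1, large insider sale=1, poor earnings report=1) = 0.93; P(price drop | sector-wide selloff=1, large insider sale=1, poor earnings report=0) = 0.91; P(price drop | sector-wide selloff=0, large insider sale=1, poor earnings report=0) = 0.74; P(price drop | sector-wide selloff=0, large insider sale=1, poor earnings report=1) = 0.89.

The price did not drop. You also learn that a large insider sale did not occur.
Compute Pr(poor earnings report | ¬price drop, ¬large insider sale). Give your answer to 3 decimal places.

Pr(poor earnings report | ¬price drop, ¬large insider sale) ≈ 0.098

Numerator (weight on configurations with poor earnings report): 0.059333 + 0.007152 = 0.066485
Denominator P(¬price drop | ¬large insider sale): 0.94·0.701·0.816 + 0.46·0.701·0.184 + 0.3·0.299·0.816 + 0.13·0.299·0.184 = 0.677375
P(poor earnings report | ¬price drop, ¬large insider sale) = 0.066485/0.677375 ≈ 0.098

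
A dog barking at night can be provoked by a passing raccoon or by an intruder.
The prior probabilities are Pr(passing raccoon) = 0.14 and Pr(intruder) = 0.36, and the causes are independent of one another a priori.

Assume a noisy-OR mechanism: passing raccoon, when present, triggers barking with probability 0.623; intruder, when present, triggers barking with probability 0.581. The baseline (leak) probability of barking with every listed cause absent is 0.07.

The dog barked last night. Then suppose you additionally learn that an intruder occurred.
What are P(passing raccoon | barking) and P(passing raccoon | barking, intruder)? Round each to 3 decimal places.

P(passing raccoon | barking) ≈ 0.308; P(passing raccoon | barking, intruder) ≈ 0.185

Under noisy-OR, P(barking | causes) = 1 − (1−0.07)·∏(1−qᵢ) over the active causes.
Weight on passing raccoon=true, given the evidence: 0.058185 + 0.042996 = 0.101181
Denominator P(barking): 0.07×0.86×0.64 + 0.61033×0.86×0.36 + 0.64939×0.14×0.64 + 0.853094×0.14×0.36 = 0.328667
P(passing raccoon | barking) = 0.101181/0.328667 ≈ 0.308

With the extra evidence:
Sum P(barking|·) weighted by the priors over both values of passing raccoon:
  P(barking | intruder) = 0.61033*0.86 + 0.853094*0.14
        = 0.524884 + 0.119433 = 0.644317
Configurations with passing raccoon contribute 0.119433, so
  P(passing raccoon | barking, intruder) = 0.119433 / 0.644317 ≈ 0.185
Conditioning on intruder lowers the posterior on passing raccoon: the classic explaining-away effect in a common-effect structure.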